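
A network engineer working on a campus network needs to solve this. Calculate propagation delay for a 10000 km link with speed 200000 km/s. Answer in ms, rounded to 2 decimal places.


Given: distance = 10000 km, speed = 200000 km/s
Delay = distance / speed = 10000 / 200000 seconds
Delay in ms = 10000 * 1000 / 200000
Delay = 50.0000 ms
Rounded to 2 dp = 50.00 ms

50.00


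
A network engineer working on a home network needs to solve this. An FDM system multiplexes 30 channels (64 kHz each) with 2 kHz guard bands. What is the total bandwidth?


Given: 30 channels, 64 kHz each, guard = 2 kHz
Channel bandwidth = 30 * 64 = 1920 kHz
Guard bands = 29 gaps * 2 kHz = 58 kHz
Total = 1920 + 58 = 1978 kHz

1978


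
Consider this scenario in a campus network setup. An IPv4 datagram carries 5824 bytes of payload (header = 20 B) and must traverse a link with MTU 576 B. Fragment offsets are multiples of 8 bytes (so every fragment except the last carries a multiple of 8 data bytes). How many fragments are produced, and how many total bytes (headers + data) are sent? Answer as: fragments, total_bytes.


Max data per non-final fragment = floor((MTU - header)/8)*8 = floor((576 - 20)/8)*8 = floor(556/8)*8 = 552 B
Final fragment needs no 8-byte alignment: it can carry up to MTU - header = 556 B
Non-final fragments needed = ceil((payload - 556) / 552) = ceil(5268/552) = ceil(9.5435) = 10
Number of fragments = 10 + 1 = 11
Fragment sizes (data): 10 * 552 B + 304 B (last, 304 <= 556 OK)
Total bytes sent = payload + n_frags * header = 5824 + 11*20 = 5824 + 220 = 6044 B

11, 6044


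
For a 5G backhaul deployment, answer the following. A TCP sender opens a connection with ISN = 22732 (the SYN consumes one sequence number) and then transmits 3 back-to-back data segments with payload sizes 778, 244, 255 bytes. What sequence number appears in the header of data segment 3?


The SYN occupies sequence number ISN = 22732, so the first data byte is ISN + 1 = 22733.
SEQ of data segment i = (ISN + 1) + sum of payload sizes of segments 1..i-1.
Segment 1: SEQ = 22733, payload = 778 bytes
Segment 2: SEQ = 23511, payload = 244 bytes
Segment 3: SEQ = 23755, payload = 255 bytes
SEQ of segment 3 = 22733 + 778 + 244 = 23755

23755


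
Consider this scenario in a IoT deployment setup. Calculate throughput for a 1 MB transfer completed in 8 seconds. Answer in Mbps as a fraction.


Given: file = 1 MB, time = 8 s
File in Mb = 1 * 8 = 8 Mb
Throughput = 8 / 8 Mbps
Throughput = 1 Mbps

1


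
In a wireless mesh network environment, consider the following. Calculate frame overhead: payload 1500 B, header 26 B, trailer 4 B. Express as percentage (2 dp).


Given: payload = 1500 B, header = 26 B, trailer = 4 B
Overhead bytes = header + trailer = 26 + 4 = 30
Total frame = payload + overhead = 1500 + 30 = 1530
Overhead % = 30 / 1530 * 100 = 1.9608% -> 1.96% (2 dp)

1.96


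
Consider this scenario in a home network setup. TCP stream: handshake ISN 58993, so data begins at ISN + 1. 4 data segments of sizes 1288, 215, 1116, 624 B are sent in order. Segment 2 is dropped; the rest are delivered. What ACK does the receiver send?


SYN uses sequence number 58993; first data byte = ISN + 1 = 58994.
Segment 1: SEQ = 58994, len = 1288 B, covers [58994, 60281]
Segment 2: SEQ = 60282, len = 215 B, covers [60282, 60496] [LOST]
Segment 3: SEQ = 60497, len = 1116 B, covers [60497, 61612]
Segment 4: SEQ = 61613, len = 624 B, covers [61613, 62236]
In-order data received: bytes [58994, 60281] (segments 1..1).
Segment 2 missing -> gap begins at byte 60282; later segments buffered out of order.
Cumulative ACK = next expected in-order byte = 58994 + 1288 = 60282

60282


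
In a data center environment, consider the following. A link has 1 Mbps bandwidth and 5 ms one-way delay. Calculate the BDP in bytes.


Given: bandwidth = 1 Mbps, delay = 5 ms
BDP in bits = 1 * 10^6 * 5 / 1000
BDP in bits = 5000
BDP in bytes = 5000 / 8 = 625

625


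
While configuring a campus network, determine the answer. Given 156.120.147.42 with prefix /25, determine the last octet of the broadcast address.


Given: IP = 156.120.147.42, prefix = /25
Host bits = 32 - 25 = 7
Network last octet = 42 AND mask = 0
Host part size = 2^7 - 1 = 127
Broadcast last octet = 0 OR 127 = 127

127


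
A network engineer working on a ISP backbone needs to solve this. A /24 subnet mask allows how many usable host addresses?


Given: subnet mask /24
Host bits = 32 - 24 = 8
Total addresses = 2^8 = 256
Usable hosts = 256 - 2 (network + broadcast) = 254

254


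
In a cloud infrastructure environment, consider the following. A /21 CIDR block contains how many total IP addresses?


Given: CIDR prefix /21
Host bits = 32 - 21 = 11
Total addresses = 2^11 = 2048

2048


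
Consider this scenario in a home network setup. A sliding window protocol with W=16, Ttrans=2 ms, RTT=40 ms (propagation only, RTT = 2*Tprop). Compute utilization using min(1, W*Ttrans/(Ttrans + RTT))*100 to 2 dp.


Given: W = 16, Ttrans = 2 ms, RTT = 40 ms (= 2 * Tprop, Tprop = 20 ms)
Cycle time = Ttrans + RTT = 2 + 40 = 42 ms (first packet sent until its ACK returns)
W * Ttrans = 16 * 2 = 32 ms of sending per cycle
W * Ttrans / (Ttrans + RTT) = 32 / 42 = 0.761905
U = min(1, 0.761905) = 0.761905
U% = 76.19%

76.19


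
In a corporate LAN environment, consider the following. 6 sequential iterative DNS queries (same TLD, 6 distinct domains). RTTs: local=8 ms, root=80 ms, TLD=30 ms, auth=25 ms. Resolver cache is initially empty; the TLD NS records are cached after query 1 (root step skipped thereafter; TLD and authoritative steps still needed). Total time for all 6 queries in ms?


Lookup 1 (cold cache): local + root + TLD + auth = 8 + 80 + 30 + 25 = 143 ms
Lookups 2..6 (TLD NS cached -> skip root; new domain -> still ask TLD and auth): local + TLD + auth = 8 + 30 + 25 = 63 ms each
Remaining 5 lookups: 5 * 63 = 315 ms
Total = 143 + 315 = 458 ms

458


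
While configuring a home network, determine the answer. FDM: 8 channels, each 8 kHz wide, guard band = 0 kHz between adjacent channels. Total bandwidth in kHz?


Given: 8 channels, 8 kHz each, guard = 0 kHz
Channel bandwidth = 8 * 8 = 64 kHz
Guard bands = 7 gaps * 0 kHz = 0 kHz
Total = 64 + 0 = 64 kHz

64


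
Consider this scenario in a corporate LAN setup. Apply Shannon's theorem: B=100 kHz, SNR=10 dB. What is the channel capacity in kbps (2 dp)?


Given: B = 100 kHz, SNR = 10 dB
SNR linear = 10^(10/10) = 10
1 + SNR = 11
log2(11) = 3.4594316186
C = 100 * 1000 * 3.4594316186 = 345943.1619 bps
C = 345.943162 kbps -> 345.94 kbps (2 dp)

345.94


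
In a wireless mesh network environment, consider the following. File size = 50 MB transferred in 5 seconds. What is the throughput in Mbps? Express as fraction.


Given: file = 50 MB, time = 5 s
File in Mb = 50 * 8 = 400 Mb
Throughput = 400 / 5 Mbps
Throughput = 80 Mbps

80


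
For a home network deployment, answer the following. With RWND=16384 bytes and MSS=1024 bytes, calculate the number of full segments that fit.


Given: RWND = 16384 bytes, MSS = 1024 bytes
Full segments = floor(RWND / MSS)
Full segments = floor(16384 / 1024)
Full segments = floor(16.0) = 16

16


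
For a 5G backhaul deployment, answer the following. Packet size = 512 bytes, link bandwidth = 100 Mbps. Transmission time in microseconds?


Given: packet = 512 bytes, bandwidth = 100 Mbps
Packet in bits = 512 * 8 = 4096 bits
Bandwidth = 100 * 10^6 = 100000000 bps
Time = 4096 / 100000000 seconds
Time in us = 4096 * 10^6 / 100000000 = 40.96

40.96


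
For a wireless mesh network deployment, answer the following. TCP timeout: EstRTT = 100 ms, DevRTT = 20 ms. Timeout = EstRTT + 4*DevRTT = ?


Given: EstRTT = 100 ms, DevRTT = 20 ms
Timeout = EstRTT + 4 * DevRTT
4 * DevRTT = 4 * 20 = 80
Timeout = 100 + 80 = 180 ms

180


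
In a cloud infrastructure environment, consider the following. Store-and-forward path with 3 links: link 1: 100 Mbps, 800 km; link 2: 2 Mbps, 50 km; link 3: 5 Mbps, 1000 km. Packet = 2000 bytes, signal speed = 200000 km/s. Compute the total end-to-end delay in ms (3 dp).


Packet = 2000 bytes = 16000 bits. Store-and-forward: sum (t_trans + t_prop) per link.
Link 1: t_trans = 16000/(100*10^6) s = 0.1600 ms; t_prop = 800/200000 s = 4.0000 ms; subtotal = 4.1600 ms
Link 2: t_trans = 16000/(2*10^6) s = 8.0000 ms; t_prop = 50/200000 s = 0.2500 ms; subtotal = 8.2500 ms
Link 3: t_trans = 16000/(5*10^6) s = 3.2000 ms; t_prop = 1000/200000 s = 5.0000 ms; subtotal = 8.2000 ms
End-to-end = 4.1600 + 8.2500 + 8.2000 = 20.6100 ms -> 20.610 ms (3 dp)

20.610


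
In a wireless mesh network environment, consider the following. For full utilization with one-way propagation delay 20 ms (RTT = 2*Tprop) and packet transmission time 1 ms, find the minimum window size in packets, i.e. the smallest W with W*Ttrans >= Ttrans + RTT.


Given: Ttrans = 1 ms, RTT = 40 ms (= 2 * Tprop, Tprop = 20 ms)
Time until first ACK returns = Ttrans + RTT = 1 + 40 = 41 ms
Need W * Ttrans >= Ttrans + RTT  ->  W >= (Ttrans + RTT) / Ttrans
(Ttrans + RTT) / Ttrans = 41 / 1 = 41
W_min = ceil(41) = 41

41


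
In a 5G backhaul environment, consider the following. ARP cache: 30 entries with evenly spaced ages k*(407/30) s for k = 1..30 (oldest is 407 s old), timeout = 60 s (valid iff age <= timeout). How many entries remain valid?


Ages are k * 407/30 s for k = 1..30 (spacing = 13.5667 s).
Entry k is valid iff k * 407/30 <= 60 iff k <= 30 * 60 / 407 = 4.4226
n_valid = floor(4.4226) = 4
(n_stale = 30 - 4 = 26)

4


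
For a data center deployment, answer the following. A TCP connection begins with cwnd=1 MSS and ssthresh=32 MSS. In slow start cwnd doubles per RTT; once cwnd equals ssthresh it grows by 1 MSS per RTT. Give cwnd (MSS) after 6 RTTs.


RTT 0: cwnd = 1 MSS (initial)
RTT 1: cwnd = 2 MSS (slow start, doubled)
RTT 2: cwnd = 4 MSS (slow start, doubled)
RTT 3: cwnd = 8 MSS (slow start, doubled)
RTT 4: cwnd = 16 MSS (slow start, doubled)
RTT 5: cwnd = 32 MSS (slow start, doubled)
RTT 6: cwnd = 33 MSS (congestion avoidance, +1)

33


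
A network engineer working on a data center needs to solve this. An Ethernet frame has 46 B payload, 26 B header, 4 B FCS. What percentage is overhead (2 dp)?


Given: payload = 46 B, header = 26 B, trailer = 4 B
Overhead bytes = header + trailer = 26 + 4 = 30
Total frame = payload + overhead = 46 + 30 = 76
Overhead % = 30 / 76 * 100 = 39.4737% -> 39.47% (2 dp)

39.47


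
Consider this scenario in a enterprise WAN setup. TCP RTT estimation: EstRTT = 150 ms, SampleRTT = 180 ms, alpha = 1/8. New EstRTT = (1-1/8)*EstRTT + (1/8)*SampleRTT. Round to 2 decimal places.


Given: EstRTT = 150 ms, SampleRTT = 180 ms, alpha = 1/8
New EstRTT = (1 - alpha) * EstRTT + alpha * SampleRTT
(7/8) * 150 = 131.25
(1/8) * 180 = 22.5
New EstRTT = 131.25 + 22.5 = 153.75 ms -> 153.75 ms (2 dp)

153.75


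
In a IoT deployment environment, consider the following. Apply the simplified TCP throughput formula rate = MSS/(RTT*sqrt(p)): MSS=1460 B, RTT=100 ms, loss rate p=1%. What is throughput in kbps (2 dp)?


Given: MSS = 1460 bytes, RTT = 100 ms, loss = 1%
RTT in seconds = 100 / 1000 = 0.1
Loss rate = 1% = 0.01
sqrt(loss) = sqrt(0.01) = 0.1
Throughput (bytes/s) = 1460 / (0.1 * 0.1) = 146000.0000
Throughput (kbps) = 146000.0000 * 8 / 1000 = 1168.000000 -> 1168.00 kbps (2 dp)

1168.00


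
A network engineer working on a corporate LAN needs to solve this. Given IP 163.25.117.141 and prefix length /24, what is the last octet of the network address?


Given: IP = 163.25.117.141, prefix = /24
Subnet mask = 255.255.255.0
Last octet of IP: 141
Last octet of mask: 0
Network last octet = 141 AND 0 = 0

0


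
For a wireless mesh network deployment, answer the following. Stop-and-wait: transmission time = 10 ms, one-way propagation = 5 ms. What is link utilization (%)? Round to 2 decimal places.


Given: Ttrans = 10 ms, Tprop = 5 ms
RTT = 2 * Tprop = 2 * 5 = 10 ms
U = Ttrans / (Ttrans + RTT)
U = 10 / (10 + 10)
U = 10 / 20 = 0.5
U% = 50.00%

50.00


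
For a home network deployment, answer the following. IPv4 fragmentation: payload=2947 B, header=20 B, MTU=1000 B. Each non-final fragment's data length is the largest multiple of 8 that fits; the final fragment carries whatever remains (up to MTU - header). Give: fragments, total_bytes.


Max data per non-final fragment = floor((MTU - header)/8)*8 = floor((1000 - 20)/8)*8 = floor(980/8)*8 = 976 B
Final fragment needs no 8-byte alignment: it can carry up to MTU - header = 980 B
Non-final fragments needed = ceil((payload - 980) / 976) = ceil(1967/976) = ceil(2.0154) = 3
Number of fragments = 3 + 1 = 4
Fragment sizes (data): 3 * 976 B + 19 B (last, 19 <= 980 OK)
Total bytes sent = payload + n_frags * header = 2947 + 4*20 = 2947 + 80 = 3027 B

4, 3027


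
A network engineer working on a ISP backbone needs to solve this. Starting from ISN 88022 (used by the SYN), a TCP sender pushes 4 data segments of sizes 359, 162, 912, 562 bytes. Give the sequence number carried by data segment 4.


The SYN occupies sequence number ISN = 88022, so the first data byte is ISN + 1 = 88023.
SEQ of data segment i = (ISN + 1) + sum of payload sizes of segments 1..i-1.
Segment 1: SEQ = 88023, payload = 359 bytes
Segment 2: SEQ = 88382, payload = 162 bytes
Segment 3: SEQ = 88544, payload = 912 bytes
Segment 4: SEQ = 89456, payload = 562 bytes
SEQ of segment 4 = 88023 + 359 + 162 + 912 = 89456

89456


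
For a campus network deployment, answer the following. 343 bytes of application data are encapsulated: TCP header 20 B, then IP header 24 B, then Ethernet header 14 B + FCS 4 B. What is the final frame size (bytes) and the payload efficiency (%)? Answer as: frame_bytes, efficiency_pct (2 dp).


TCP segment = 343 + 20 = 363 B
IP packet = 363 + 24 = 387 B
Ethernet frame = 387 + 14 + 4 = 405 B
Efficiency = app / frame = 343 / 405 = 0.846914 = 84.6914% -> 84.69% (2 dp)

405, 84.69


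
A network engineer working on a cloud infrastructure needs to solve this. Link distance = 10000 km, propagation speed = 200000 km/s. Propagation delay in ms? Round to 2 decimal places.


Given: distance = 10000 km, speed = 200000 km/s
Delay = distance / speed = 10000 / 200000 seconds
Delay in ms = 10000 * 1000 / 200000
Delay = 50.0000 ms
Rounded to 2 dp = 50.00 ms

50.00


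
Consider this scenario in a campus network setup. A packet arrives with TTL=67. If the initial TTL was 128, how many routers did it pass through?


Given: initial TTL = 128, received TTL = 67
Hops = initial TTL - received TTL
Hops = 128 - 67 = 61

61


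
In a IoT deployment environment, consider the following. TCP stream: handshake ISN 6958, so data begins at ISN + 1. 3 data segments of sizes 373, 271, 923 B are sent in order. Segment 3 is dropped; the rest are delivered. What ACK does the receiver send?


SYN uses sequence number 6958; first data byte = ISN + 1 = 6959.
Segment 1: SEQ = 6959, len = 373 B, covers [6959, 7331]
Segment 2: SEQ = 7332, len = 271 B, covers [7332, 7602]
Segment 3: SEQ = 7603, len = 923 B, covers [7603, 8525] [LOST]
In-order data received: bytes [6959, 7602] (segments 1..2).
Segment 3 missing -> gap begins at byte 7603.
Cumulative ACK = next expected in-order byte = 6959 + 373 + 271 = 7603

7603


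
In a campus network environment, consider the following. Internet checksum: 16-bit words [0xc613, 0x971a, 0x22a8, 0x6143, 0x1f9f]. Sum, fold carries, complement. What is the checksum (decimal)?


Given words: [0xc613, 0x971a, 0x22a8, 0x6143, 0x1f9f]
Step 1: Sum all words
Raw sum = 50707 + 38682 + 8872 + 24899 + 8095 = 131255
Step 2: Fold carry: (183 + 2) = 185
One's complement = ~185 & 0xFFFF = 65350

65350


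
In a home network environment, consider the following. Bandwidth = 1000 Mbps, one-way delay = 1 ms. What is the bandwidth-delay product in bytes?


Given: bandwidth = 1000 Mbps, delay = 1 ms
BDP in bits = 1000 * 10^6 * 1 / 1000
BDP in bits = 1000000
BDP in bytes = 1000000 / 8 = 125000

125000


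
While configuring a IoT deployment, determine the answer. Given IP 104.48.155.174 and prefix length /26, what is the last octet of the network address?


Given: IP = 104.48.155.174, prefix = /26
Subnet mask = 255.255.255.192
Last octet of IP: 174
Last octet of mask: 192
Network last octet = 174 AND 192 = 128

128


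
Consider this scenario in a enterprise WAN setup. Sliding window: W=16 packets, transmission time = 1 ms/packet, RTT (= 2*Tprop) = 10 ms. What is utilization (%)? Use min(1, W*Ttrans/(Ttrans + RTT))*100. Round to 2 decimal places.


Given: W = 16, Ttrans = 1 ms, RTT = 10 ms (= 2 * Tprop, Tprop = 5 ms)
Cycle time = Ttrans + RTT = 1 + 10 = 11 ms (first packet sent until its ACK returns)
W * Ttrans = 16 * 1 = 16 ms of sending per cycle
W * Ttrans / (Ttrans + RTT) = 16 / 11 = 1.454545
U = min(1, 1.454545) = 1.000000
U% = 100.00%

100.00


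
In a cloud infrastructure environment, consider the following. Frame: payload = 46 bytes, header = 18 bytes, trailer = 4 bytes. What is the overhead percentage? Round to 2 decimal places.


Given: payload = 46 B, header = 18 B, trailer = 4 B
Overhead bytes = header + trailer = 18 + 4 = 22
Total frame = payload + overhead = 46 + 22 = 68
Overhead % = 22 / 68 * 100 = 32.3529% -> 32.35% (2 dp)

32.35


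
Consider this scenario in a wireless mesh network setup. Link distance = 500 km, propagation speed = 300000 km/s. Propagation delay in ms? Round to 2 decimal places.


Given: distance = 500 km, speed = 300000 km/s
Delay = distance / speed = 500 / 300000 seconds
Delay in ms = 500 * 1000 / 300000
Delay = 1.6667 ms
Rounded to 2 dp = 1.67 ms

1.67


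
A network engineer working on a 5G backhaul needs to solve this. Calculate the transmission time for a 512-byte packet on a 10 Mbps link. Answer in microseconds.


Given: packet = 512 bytes, bandwidth = 10 Mbps
Packet in bits = 512 * 8 = 4096 bits
Bandwidth = 10 * 10^6 = 10000000 bps
Time = 4096 / 10000000 seconds
Time in us = 4096 * 10^6 / 10000000 = 409.6

409.6


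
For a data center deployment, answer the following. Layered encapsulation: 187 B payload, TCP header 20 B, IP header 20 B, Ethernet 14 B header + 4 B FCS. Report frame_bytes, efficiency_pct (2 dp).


TCP segment = 187 + 20 = 207 B
IP packet = 207 + 20 = 227 B
Ethernet frame = 227 + 14 + 4 = 245 B
Efficiency = app / frame = 187 / 245 = 0.763265 = 76.3265% -> 76.33% (2 dp)

245, 76.33


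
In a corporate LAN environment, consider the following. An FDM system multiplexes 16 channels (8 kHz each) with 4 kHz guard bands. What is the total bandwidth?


Given: 16 channels, 8 kHz each, guard = 4 kHz
Channel bandwidth = 16 * 8 = 128 kHz
Guard bands = 15 gaps * 4 kHz = 60 kHz
Total = 128 + 60 = 188 kHz

188


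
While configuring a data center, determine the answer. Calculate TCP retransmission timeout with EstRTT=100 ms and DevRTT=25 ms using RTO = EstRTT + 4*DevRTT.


Given: EstRTT = 100 ms, DevRTT = 25 ms
Timeout = EstRTT + 4 * DevRTT
4 * DevRTT = 4 * 25 = 100
Timeout = 100 + 100 = 200 ms

200


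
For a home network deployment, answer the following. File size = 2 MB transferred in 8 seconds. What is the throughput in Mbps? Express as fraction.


Given: file = 2 MB, time = 8 s
File in Mb = 2 * 8 = 16 Mb
Throughput = 16 / 8 Mbps
Throughput = 2 Mbps

2


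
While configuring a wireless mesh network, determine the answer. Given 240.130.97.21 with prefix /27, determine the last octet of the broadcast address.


Given: IP = 240.130.97.21, prefix = /27
Host bits = 32 - 27 = 5
Network last octet = 21 AND mask = 0
Host part size = 2^5 - 1 = 31
Broadcast last octet = 0 OR 31 = 31

31


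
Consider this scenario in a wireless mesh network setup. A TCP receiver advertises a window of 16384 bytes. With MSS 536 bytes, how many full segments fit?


Given: RWND = 16384 bytes, MSS = 536 bytes
Full segments = floor(RWND / MSS)
Full segments = floor(16384 / 536)
Full segments = floor(30.5672) = 30

30


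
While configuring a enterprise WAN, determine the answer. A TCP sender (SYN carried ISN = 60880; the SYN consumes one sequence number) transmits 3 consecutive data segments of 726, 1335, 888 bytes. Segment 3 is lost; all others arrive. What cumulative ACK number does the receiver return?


SYN uses sequence number 60880; first data byte = ISN + 1 = 60881.
Segment 1: SEQ = 60881, len = 726 B, covers [60881, 61606]
Segment 2: SEQ = 61607, len = 1335 B, covers [61607, 62941]
Segment 3: SEQ = 62942, len = 888 B, covers [62942, 63829] [LOST]
In-order data received: bytes [60881, 62941] (segments 1..2).
Segment 3 missing -> gap begins at byte 62942.
Cumulative ACK = next expected in-order byte = 60881 + 726 + 1335 = 62942

62942


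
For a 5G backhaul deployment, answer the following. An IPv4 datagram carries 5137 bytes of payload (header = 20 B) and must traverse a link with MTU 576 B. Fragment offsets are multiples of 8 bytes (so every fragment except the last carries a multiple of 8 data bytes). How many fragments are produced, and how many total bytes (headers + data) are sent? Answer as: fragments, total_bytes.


Max data per non-final fragment = floor((MTU - header)/8)*8 = floor((576 - 20)/8)*8 = floor(556/8)*8 = 552 B
Final fragment needs no 8-byte alignment: it can carry up to MTU - header = 556 B
Non-final fragments needed = ceil((payload - 556) / 552) = ceil(4581/552) = ceil(8.2989) = 9
Number of fragments = 9 + 1 = 10
Fragment sizes (data): 9 * 552 B + 169 B (last, 169 <= 556 OK)
Total bytes sent = payload + n_frags * header = 5137 + 10*20 = 5137 + 200 = 5337 B

10, 5337


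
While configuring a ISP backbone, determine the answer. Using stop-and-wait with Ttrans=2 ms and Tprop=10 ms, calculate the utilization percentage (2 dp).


Given: Ttrans = 2 ms, Tprop = 10 ms
RTT = 2 * Tprop = 2 * 10 = 20 ms
U = Ttrans / (Ttrans + RTT)
U = 2 / (2 + 20)
U = 2 / 22 = 0.090909
U% = 9.09%

9.09


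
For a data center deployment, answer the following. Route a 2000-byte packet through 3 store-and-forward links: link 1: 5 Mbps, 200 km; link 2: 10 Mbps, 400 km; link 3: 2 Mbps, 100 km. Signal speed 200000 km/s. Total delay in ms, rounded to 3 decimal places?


Packet = 2000 bytes = 16000 bits. Store-and-forward: sum (t_trans + t_prop) per link.
Link 1: t_trans = 16000/(5*10^6) s = 3.2000 ms; t_prop = 200/200000 s = 1.0000 ms; subtotal = 4.2000 ms
Link 2: t_trans = 16000/(10*10^6) s = 1.6000 ms; t_prop = 400/200000 s = 2.0000 ms; subtotal = 3.6000 ms
Link 3: t_trans = 16000/(2*10^6) s = 8.0000 ms; t_prop = 100/200000 s = 0.5000 ms; subtotal = 8.5000 ms
End-to-end = 4.2000 + 3.6000 + 8.5000 = 16.3000 ms -> 16.300 ms (3 dp)

16.300


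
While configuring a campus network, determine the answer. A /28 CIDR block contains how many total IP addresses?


Given: CIDR prefix /28
Host bits = 32 - 28 = 4
Total addresses = 2^4 = 16

16


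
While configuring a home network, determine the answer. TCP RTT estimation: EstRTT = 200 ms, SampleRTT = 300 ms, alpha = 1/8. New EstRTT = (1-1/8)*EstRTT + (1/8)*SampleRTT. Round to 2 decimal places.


Given: EstRTT = 200 ms, SampleRTT = 300 ms, alpha = 1/8
New EstRTT = (1 - alpha) * EstRTT + alpha * SampleRTT
(7/8) * 200 = 175
(1/8) * 300 = 37.5
New EstRTT = 175 + 37.5 = 212.5 ms -> 212.50 ms (2 dp)

212.50


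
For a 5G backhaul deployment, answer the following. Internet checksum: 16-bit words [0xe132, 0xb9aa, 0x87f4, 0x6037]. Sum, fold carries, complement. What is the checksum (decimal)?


Given words: [0xe132, 0xb9aa, 0x87f4, 0x6037]
Step 1: Sum all words
Raw sum = 57650 + 47530 + 34804 + 24631 = 164615
Step 2: Fold carry: (33543 + 2) = 33545
One's complement = ~33545 & 0xFFFF = 31990

31990


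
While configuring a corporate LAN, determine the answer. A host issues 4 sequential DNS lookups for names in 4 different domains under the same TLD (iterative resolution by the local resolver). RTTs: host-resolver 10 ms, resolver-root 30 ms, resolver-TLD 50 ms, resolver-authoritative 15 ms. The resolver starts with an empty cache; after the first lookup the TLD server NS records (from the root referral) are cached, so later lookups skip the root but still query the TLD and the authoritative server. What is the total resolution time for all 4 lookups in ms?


Lookup 1 (cold cache): local + root + TLD + auth = 10 + 30 + 50 + 15 = 105 ms
Lookups 2..4 (TLD NS cached -> skip root; new domain -> still ask TLD and auth): local + TLD + auth = 10 + 50 + 15 = 75 ms each
Remaining 3 lookups: 3 * 75 = 225 ms
Total = 105 + 225 = 330 ms

330


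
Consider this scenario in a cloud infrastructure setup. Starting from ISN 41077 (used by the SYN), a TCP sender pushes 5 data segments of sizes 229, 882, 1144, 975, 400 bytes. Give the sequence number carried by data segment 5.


The SYN occupies sequence number ISN = 41077, so the first data byte is ISN + 1 = 41078.
SEQ of data segment i = (ISN + 1) + sum of payload sizes of segments 1..i-1.
Segment 1: SEQ = 41078, payload = 229 bytes
Segment 2: SEQ = 41307, payload = 882 bytes
Segment 3: SEQ = 42189, payload = 1144 bytes
Segment 4: SEQ = 43333, payload = 975 bytes
Segment 5: SEQ = 44308, payload = 400 bytes
SEQ of segment 5 = 41078 + 229 + 882 + 1144 + 975 = 44308

44308


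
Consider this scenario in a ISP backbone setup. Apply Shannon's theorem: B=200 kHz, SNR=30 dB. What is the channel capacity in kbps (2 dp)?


Given: B = 200 kHz, SNR = 30 dB
SNR linear = 10^(30/10) = 1000
1 + SNR = 1001
log2(1001) = 9.9672262588
C = 200 * 1000 * 9.9672262588 = 1993445.2518 bps
C = 1993.445252 kbps -> 1993.45 kbps (2 dp)

1993.45


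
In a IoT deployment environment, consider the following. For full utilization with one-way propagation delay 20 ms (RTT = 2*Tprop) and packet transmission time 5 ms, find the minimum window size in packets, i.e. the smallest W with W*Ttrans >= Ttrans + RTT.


Given: Ttrans = 5 ms, RTT = 40 ms (= 2 * Tprop, Tprop = 20 ms)
Time until first ACK returns = Ttrans + RTT = 5 + 40 = 45 ms
Need W * Ttrans >= Ttrans + RTT  ->  W >= (Ttrans + RTT) / Ttrans
(Ttrans + RTT) / Ttrans = 45 / 5 = 9
W_min = ceil(9) = 9

9


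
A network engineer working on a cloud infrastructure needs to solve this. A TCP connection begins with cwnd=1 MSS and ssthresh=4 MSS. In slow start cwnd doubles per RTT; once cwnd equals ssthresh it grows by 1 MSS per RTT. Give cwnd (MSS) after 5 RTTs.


RTT 0: cwnd = 1 MSS (initial)
RTT 1: cwnd = 2 MSS (slow start, doubled)
RTT 2: cwnd = 4 MSS (slow start, doubled)
RTT 3: cwnd = 5 MSS (congestion avoidance, +1)
RTT 4: cwnd = 6 MSS (congestion avoidance, +1)
RTT 5: cwnd = 7 MSS (congestion avoidance, +1)

7


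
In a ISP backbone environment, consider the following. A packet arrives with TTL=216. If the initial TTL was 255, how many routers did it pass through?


Given: initial TTL = 255, received TTL = 216
Hops = initial TTL - received TTL
Hops = 255 - 216 = 39

39


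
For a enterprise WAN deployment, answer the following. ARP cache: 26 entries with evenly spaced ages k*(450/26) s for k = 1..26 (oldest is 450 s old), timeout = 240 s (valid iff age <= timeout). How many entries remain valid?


Ages are k * 450/26 s for k = 1..26 (spacing = 17.3077 s).
Entry k is valid iff k * 450/26 <= 240 iff k <= 26 * 240 / 450 = 13.8667
n_valid = floor(13.8667) = 13
(n_stale = 26 - 13 = 13)

13


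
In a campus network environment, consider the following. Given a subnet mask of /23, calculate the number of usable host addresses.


Given: subnet mask /23
Host bits = 32 - 23 = 9
Total addresses = 2^9 = 512
Usable hosts = 512 - 2 (network + broadcast) = 510

510


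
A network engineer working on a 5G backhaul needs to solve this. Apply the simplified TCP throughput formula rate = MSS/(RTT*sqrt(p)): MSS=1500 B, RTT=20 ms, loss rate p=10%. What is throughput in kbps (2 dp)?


Given: MSS = 1500 bytes, RTT = 20 ms, loss = 10%
RTT in seconds = 20 / 1000 = 0.02
Loss rate = 10% = 0.1
sqrt(loss) = sqrt(0.1) = 0.316227766017
Throughput (bytes/s) = 1500 / (0.02 * 0.316227766017) = 237170.8245
Throughput (kbps) = 237170.8245 * 8 / 1000 = 1897.366596 -> 1897.37 kbps (2 dp)

1897.37


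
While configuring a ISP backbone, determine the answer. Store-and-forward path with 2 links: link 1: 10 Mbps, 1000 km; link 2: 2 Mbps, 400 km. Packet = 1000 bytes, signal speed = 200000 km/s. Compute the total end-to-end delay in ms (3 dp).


Packet = 1000 bytes = 8000 bits. Store-and-forward: sum (t_trans + t_prop) per link.
Link 1: t_trans = 8000/(10*10^6) s = 0.8000 ms; t_prop = 1000/200000 s = 5.0000 ms; subtotal = 5.8000 ms
Link 2: t_trans = 8000/(2*10^6) s = 4.0000 ms; t_prop = 400/200000 s = 2.0000 ms; subtotal = 6.0000 ms
End-to-end = 5.8000 + 6.0000 = 11.8000 ms -> 11.800 ms (3 dp)

11.800


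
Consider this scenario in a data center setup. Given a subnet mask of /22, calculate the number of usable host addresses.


Given: subnet mask /22
Host bits = 32 - 22 = 10
Total addresses = 2^10 = 1024
Usable hosts = 1024 - 2 (network + broadcast) = 1022

1022


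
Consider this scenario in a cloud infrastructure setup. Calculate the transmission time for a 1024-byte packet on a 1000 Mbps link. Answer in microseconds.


Given: packet = 1024 bytes, bandwidth = 1000 Mbps
Packet in bits = 1024 * 8 = 8192 bits
Bandwidth = 1000 * 10^6 = 1000000000 bps
Time = 8192 / 1000000000 seconds
Time in us = 8192 * 10^6 / 1000000000 = 8.192

8.192


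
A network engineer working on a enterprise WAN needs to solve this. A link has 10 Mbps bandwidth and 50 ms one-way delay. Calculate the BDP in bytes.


Given: bandwidth = 10 Mbps, delay = 50 ms
BDP in bits = 10 * 10^6 * 50 / 1000
BDP in bits = 500000
BDP in bytes = 500000 / 8 = 62500

62500


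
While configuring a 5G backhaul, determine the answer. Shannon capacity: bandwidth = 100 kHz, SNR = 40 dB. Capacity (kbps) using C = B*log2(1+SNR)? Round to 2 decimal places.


Given: B = 100 kHz, SNR = 40 dB
SNR linear = 10^(40/10) = 10000
1 + SNR = 10001
log2(10001) = 13.2878566418
C = 100 * 1000 * 13.2878566418 = 1328785.6642 bps
C = 1328.785664 kbps -> 1328.79 kbps (2 dp)

1328.79


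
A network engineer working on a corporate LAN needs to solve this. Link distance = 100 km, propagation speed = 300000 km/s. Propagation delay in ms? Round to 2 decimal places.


Given: distance = 100 km, speed = 300000 km/s
Delay = distance / speed = 100 / 300000 seconds
Delay in ms = 100 * 1000 / 300000
Delay = 0.3333 ms
Rounded to 2 dp = 0.33 ms

0.33


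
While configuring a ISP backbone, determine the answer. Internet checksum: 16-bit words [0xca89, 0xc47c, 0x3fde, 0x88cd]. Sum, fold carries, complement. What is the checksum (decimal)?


Given words: [0xca89, 0xc47c, 0x3fde, 0x88cd]
Step 1: Sum all words
Raw sum = 51849 + 50300 + 16350 + 35021 = 153520
Step 2: Fold carry: (22448 + 2) = 22450
One's complement = ~22450 & 0xFFFF = 43085

43085


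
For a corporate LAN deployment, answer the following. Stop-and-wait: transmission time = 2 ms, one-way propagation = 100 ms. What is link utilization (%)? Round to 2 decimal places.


Given: Ttrans = 2 ms, Tprop = 100 ms
RTT = 2 * Tprop = 2 * 100 = 200 ms
U = Ttrans / (Ttrans + RTT)
U = 2 / (2 + 200)
U = 2 / 202 = 0.009901
U% = 0.99%

0.99


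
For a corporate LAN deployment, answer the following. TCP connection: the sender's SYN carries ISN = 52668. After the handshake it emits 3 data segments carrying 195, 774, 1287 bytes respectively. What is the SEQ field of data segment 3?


The SYN occupies sequence number ISN = 52668, so the first data byte is ISN + 1 = 52669.
SEQ of data segment i = (ISN + 1) + sum of payload sizes of segments 1..i-1.
Segment 1: SEQ = 52669, payload = 195 bytes
Segment 2: SEQ = 52864, payload = 774 bytes
Segment 3: SEQ = 53638, payload = 1287 bytes
SEQ of segment 3 = 52669 + 195 + 774 = 53638

53638


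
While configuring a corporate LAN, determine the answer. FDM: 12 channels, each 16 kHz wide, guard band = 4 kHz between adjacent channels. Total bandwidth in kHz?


Given: 12 channels, 16 kHz each, guard = 4 kHz
Channel bandwidth = 12 * 16 = 192 kHz
Guard bands = 11 gaps * 4 kHz = 44 kHz
Total = 192 + 44 = 236 kHz

236


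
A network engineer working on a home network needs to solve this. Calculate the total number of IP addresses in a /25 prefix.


Given: CIDR prefix /25
Host bits = 32 - 25 = 7
Total addresses = 2^7 = 128

128


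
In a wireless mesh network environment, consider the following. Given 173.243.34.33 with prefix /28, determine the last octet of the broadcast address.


Given: IP = 173.243.34.33, prefix = /28
Host bits = 32 - 28 = 4
Network last octet = 33 AND mask = 32
Host part size = 2^4 - 1 = 15
Broadcast last octet = 32 OR 15 = 47

47


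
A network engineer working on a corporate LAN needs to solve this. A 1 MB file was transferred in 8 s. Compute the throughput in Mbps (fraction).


Given: file = 1 MB, time = 8 s
File in Mb = 1 * 8 = 8 Mb
Throughput = 8 / 8 Mbps
Throughput = 1 Mbps

1


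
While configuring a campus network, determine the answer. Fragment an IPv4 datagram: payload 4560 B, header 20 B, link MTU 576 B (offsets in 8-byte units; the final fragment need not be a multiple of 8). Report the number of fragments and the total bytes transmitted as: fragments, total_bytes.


Max data per non-final fragment = floor((MTU - header)/8)*8 = floor((576 - 20)/8)*8 = floor(556/8)*8 = 552 B
Final fragment needs no 8-byte alignment: it can carry up to MTU - header = 556 B
Non-final fragments needed = ceil((payload - 556) / 552) = ceil(4004/552) = ceil(7.2536) = 8
Number of fragments = 8 + 1 = 9
Fragment sizes (data): 8 * 552 B + 144 B (last, 144 <= 556 OK)
Total bytes sent = payload + n_frags * header = 4560 + 9*20 = 4560 + 180 = 4740 B

9, 4740


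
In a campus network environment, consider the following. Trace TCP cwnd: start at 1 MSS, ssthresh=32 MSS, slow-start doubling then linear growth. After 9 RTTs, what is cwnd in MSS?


RTT 0: cwnd = 1 MSS (initial)
RTT 1: cwnd = 2 MSS (slow start, doubled)
RTT 2: cwnd = 4 MSS (slow start, doubled)
RTT 3: cwnd = 8 MSS (slow start, doubled)
RTT 4: cwnd = 16 MSS (slow start, doubled)
RTT 5: cwnd = 32 MSS (slow start, doubled)
RTT 6: cwnd = 33 MSS (congestion avoidance, +1)
RTT 7: cwnd = 34 MSS (congestion avoidance, +1)
RTT 8: cwnd = 35 MSS (congestion avoidance, +1)
RTT 9: cwnd = 36 MSS (congestion avoidance, +1)

36


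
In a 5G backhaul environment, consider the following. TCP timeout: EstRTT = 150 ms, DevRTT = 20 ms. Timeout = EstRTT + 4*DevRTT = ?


Given: EstRTT = 150 ms, DevRTT = 20 ms
Timeout = EstRTT + 4 * DevRTT
4 * DevRTT = 4 * 20 = 80
Timeout = 150 + 80 = 230 ms

230


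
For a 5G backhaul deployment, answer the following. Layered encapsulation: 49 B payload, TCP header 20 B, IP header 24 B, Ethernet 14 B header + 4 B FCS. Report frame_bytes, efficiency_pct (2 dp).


TCP segment = 49 + 20 = 69 B
IP packet = 69 + 24 = 93 B
Ethernet frame = 93 + 14 + 4 = 111 B
Efficiency = app / frame = 49 / 111 = 0.441441 = 44.1441% -> 44.14% (2 dp)

111, 44.14


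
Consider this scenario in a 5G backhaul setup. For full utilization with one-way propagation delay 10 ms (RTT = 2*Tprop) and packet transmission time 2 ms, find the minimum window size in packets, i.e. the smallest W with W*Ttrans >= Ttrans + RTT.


Given: Ttrans = 2 ms, RTT = 20 ms (= 2 * Tprop, Tprop = 10 ms)
Time until first ACK returns = Ttrans + RTT = 2 + 20 = 22 ms
Need W * Ttrans >= Ttrans + RTT  ->  W >= (Ttrans + RTT) / Ttrans
(Ttrans + RTT) / Ttrans = 22 / 2 = 11
W_min = ceil(11) = 11

11


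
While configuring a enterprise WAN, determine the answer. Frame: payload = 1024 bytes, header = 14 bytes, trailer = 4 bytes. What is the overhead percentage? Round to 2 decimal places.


Given: payload = 1024 B, header = 14 B, trailer = 4 B
Overhead bytes = header + trailer = 14 + 4 = 18
Total frame = payload + overhead = 1024 + 18 = 1042
Overhead % = 18 / 1042 * 100 = 1.7274% -> 1.73% (2 dp)

1.73


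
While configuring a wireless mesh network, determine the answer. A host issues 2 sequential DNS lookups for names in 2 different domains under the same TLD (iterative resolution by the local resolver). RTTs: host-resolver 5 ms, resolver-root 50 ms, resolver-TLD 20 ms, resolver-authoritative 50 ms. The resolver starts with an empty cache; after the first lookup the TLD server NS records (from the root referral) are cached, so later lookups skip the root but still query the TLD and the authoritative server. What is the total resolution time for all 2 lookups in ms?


Lookup 1 (cold cache): local + root + TLD + auth = 5 + 50 + 20 + 50 = 125 ms
Lookups 2..2 (TLD NS cached -> skip root; new domain -> still ask TLD and auth): local + TLD + auth = 5 + 20 + 50 = 75 ms each
Remaining 1 lookups: 1 * 75 = 75 ms
Total = 125 + 75 = 200 ms

200


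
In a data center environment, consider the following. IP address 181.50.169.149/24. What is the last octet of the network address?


Given: IP = 181.50.169.149, prefix = /24
Subnet mask = 255.255.255.0
Last octet of IP: 149
Last octet of mask: 0
Network last octet = 149 AND 0 = 0

0


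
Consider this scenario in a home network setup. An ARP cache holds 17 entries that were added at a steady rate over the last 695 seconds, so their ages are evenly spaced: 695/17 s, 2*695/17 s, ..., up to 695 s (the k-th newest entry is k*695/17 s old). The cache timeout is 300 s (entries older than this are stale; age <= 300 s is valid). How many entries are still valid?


Ages are k * 695/17 s for k = 1..17 (spacing = 40.8824 s).
Entry k is valid iff k * 695/17 <= 300 iff k <= 17 * 300 / 695 = 7.3381
n_valid = floor(7.3381) = 7
(n_stale = 17 - 7 = 10)

7


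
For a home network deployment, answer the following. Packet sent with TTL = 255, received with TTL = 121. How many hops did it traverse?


Given: initial TTL = 255, received TTL = 121
Hops = initial TTL - received TTL
Hops = 255 - 121 = 134

134


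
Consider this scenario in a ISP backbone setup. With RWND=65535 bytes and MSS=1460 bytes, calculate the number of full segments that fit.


Given: RWND = 65535 bytes, MSS = 1460 bytes
Full segments = floor(RWND / MSS)
Full segments = floor(65535 / 1460)
Full segments = floor(44.887) = 44

44


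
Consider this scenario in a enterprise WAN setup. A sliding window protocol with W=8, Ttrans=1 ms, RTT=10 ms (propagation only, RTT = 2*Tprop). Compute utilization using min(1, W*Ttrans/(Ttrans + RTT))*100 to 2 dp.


Given: W = 8, Ttrans = 1 ms, RTT = 10 ms (= 2 * Tprop, Tprop = 5 ms)
Cycle time = Ttrans + RTT = 1 + 10 = 11 ms (first packet sent until its ACK returns)
W * Ttrans = 8 * 1 = 8 ms of sending per cycle
W * Ttrans / (Ttrans + RTT) = 8 / 11 = 0.727273
U = min(1, 0.727273) = 0.727273
U% = 72.73%

72.73


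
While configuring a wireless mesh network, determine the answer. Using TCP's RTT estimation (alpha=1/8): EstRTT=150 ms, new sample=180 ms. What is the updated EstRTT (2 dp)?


Given: EstRTT = 150 ms, SampleRTT = 180 ms, alpha = 1/8
New EstRTT = (1 - alpha) * EstRTT + alpha * SampleRTT
(7/8) * 150 = 131.25
(1/8) * 180 = 22.5
New EstRTT = 131.25 + 22.5 = 153.75 ms -> 153.75 ms (2 dp)

153.75


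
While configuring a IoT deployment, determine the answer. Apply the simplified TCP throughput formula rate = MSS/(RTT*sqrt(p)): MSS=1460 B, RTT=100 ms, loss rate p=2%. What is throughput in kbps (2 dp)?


Given: MSS = 1460 bytes, RTT = 100 ms, loss = 2%
RTT in seconds = 100 / 1000 = 0.1
Loss rate = 2% = 0.02
sqrt(loss) = sqrt(0.02) = 0.141421356237
Throughput (bytes/s) = 1460 / (0.1 * 0.141421356237) = 103237.5901
Throughput (kbps) = 103237.5901 * 8 / 1000 = 825.900720 -> 825.90 kbps (2 dp)

825.90


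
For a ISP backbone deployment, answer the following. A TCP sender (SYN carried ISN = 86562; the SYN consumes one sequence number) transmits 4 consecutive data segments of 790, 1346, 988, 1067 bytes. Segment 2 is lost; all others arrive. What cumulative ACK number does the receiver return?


SYN uses sequence number 86562; first data byte = ISN + 1 = 86563.
Segment 1: SEQ = 86563, len = 790 B, covers [86563, 87352]
Segment 2: SEQ = 87353, len = 1346 B, covers [87353, 88698] [LOST]
Segment 3: SEQ = 88699, len = 988 B, covers [88699, 89686]
Segment 4: SEQ = 89687, len = 1067 B, covers [89687, 90753]
In-order data received: bytes [86563, 87352] (segments 1..1).
Segment 2 missing -> gap begins at byte 87353; later segments buffered out of order.
Cumulative ACK = next expected in-order byte = 86563 + 790 = 87353

87353
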